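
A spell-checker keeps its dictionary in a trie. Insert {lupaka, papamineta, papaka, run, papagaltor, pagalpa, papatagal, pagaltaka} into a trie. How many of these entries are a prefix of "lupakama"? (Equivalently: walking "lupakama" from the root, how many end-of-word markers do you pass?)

1

Traverse "lupakama" character by character; count nodes along the way that are marked as word ends.
Prefixes of the query that are stored words: "lupaka"
Count: 1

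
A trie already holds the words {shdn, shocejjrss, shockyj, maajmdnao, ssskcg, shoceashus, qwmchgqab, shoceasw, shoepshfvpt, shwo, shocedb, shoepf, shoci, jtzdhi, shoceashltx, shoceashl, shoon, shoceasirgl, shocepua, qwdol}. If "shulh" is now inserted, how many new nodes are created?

3

"sh" is already a path in the trie; the remaining "ulh" must be added.
New nodes needed: |"shulh"| − 2 = 5 − 2 = 3.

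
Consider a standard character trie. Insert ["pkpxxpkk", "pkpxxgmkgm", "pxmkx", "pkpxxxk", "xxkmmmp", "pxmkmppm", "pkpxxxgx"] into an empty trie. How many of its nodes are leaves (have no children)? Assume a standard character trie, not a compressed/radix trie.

A leaf is a node with no children — equivalently, the end of a word that is not a proper prefix of any other stored word.
Those words: "pkpxxgmkgm", "pkpxxpkk", "pkpxxxgx", "pkpxxxk", "pxmkmppm", "pxmkx", "xxkmmmp"
Leaf count: 7

7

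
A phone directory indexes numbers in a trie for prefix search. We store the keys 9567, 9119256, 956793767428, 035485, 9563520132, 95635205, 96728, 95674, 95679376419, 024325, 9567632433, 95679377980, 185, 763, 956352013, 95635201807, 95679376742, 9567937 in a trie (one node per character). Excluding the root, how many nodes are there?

64

For each word, the new-node count is its length minus the longest prefix already in the trie:
  "9567" → 4 new (9, 5, 6, 7)
  "9119256" → prefix "9" already present; 6 new (1, 1, 9, 2, 5, 6)
  "956793767428" → prefix "9567" already present; 8 new (9, 3, 7, 6, 7, 4, 2, 8)
  "035485" → 6 new (0, 3, 5, 4, 8, 5)
  "9563520132" → prefix "956" already present; 7 new (3, 5, 2, 0, 1, 3, 2)
  "95635205" → prefix "9563520" already present; 1 new (5)
  "96728" → prefix "9" already present; 4 new (6, 7, 2, 8)
  "95674" → prefix "9567" already present; 1 new (4)
  "95679376419" → prefix "95679376" already present; 3 new (4, 1, 9)
  "024325" → prefix "0" already present; 5 new (2, 4, 3, 2, 5)
  "9567632433" → prefix "9567" already present; 6 new (6, 3, 2, 4, 3, 3)
  "95679377980" → prefix "9567937" already present; 4 new (7, 9, 8, 0)
  "185" → 3 new (1, 8, 5)
  "763" → 3 new (7, 6, 3)
  "956352013" → prefix "956352013" already present; 0 new (none)
  "95635201807" → prefix "95635201" already present; 3 new (8, 0, 7)
  "95679376742" → prefix "95679376742" already present; 0 new (none)
  "9567937" → prefix "9567937" already present; 0 new (none)
Total nodes = 4 + 6 + 8 + 6 + 7 + 1 + 4 + 1 + 3 + 5 + 6 + 4 + 3 + 3 + 0 + 3 + 0 + 0 = 64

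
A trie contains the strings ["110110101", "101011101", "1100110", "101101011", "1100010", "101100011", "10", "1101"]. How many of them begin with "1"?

8

Filter for entries beginning with "1":
Words under "1": 10, 101011101, 101100011, 101101011, 1100010, 1100110, 1101, 110110101
Count: 8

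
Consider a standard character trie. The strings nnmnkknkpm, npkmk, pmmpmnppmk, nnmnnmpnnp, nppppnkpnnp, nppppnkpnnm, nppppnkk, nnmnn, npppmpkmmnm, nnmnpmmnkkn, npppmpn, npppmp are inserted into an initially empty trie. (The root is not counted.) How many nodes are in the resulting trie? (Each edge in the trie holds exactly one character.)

56

Trace insertions, counting only characters that open a new branch:
  "nnmnkknkpm" → 10 new (n, n, m, n, k, k, n, k, p, m)
  "npkmk" → prefix "n" already present; 4 new (p, k, m, k)
  "pmmpmnppmk" → 10 new (p, m, m, p, m, n, p, p, m, k)
  "nnmnnmpnnp" → prefix "nnmn" already present; 6 new (n, m, p, n, n, p)
  "nppppnkpnnp" → prefix "np" already present; 9 new (p, p, p, n, k, p, n, n, p)
  "nppppnkpnnm" → prefix "nppppnkpnn" already present; 1 new (m)
  "nppppnkk" → prefix "nppppnk" already present; 1 new (k)
  "nnmnn" → prefix "nnmnn" already present; 0 new (none)
  "npppmpkmmnm" → prefix "nppp" already present; 7 new (m, p, k, m, m, n, m)
  "nnmnpmmnkkn" → prefix "nnmn" already present; 7 new (p, m, m, n, k, k, n)
  "npppmpn" → prefix "npppmp" already present; 1 new (n)
  "npppmp" → prefix "npppmp" already present; 0 new (none)
Total nodes = 10 + 4 + 10 + 6 + 9 + 1 + 1 + 0 + 7 + 7 + 1 + 0 = 56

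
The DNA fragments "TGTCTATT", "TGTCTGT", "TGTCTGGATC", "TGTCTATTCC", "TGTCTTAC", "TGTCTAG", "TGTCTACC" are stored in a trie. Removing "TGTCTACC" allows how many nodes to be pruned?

2

After clearing the end-marker at "TGTCTACC", prune upward until reaching a node still needed by another word.
The suffix "CC" (2 nodes) is used only by "TGTCTACC"; the node for "TGTCTA" still has the child "T", so pruning stops there.
Nodes removed: 2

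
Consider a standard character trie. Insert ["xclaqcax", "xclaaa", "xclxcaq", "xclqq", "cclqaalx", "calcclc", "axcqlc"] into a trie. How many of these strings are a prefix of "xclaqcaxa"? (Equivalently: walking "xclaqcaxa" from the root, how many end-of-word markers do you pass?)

1

Traverse "xclaqcaxa" character by character; count nodes along the way that are marked as word ends.
Prefixes of the query that are stored words: "xclaqcax"
Count: 1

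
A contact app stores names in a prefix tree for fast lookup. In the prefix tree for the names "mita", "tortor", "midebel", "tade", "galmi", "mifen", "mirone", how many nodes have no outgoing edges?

7

A leaf is a node with no children — equivalently, the end of a word that is not a proper prefix of any other stored word.
Those words: "galmi", "midebel", "mifen", "mirone", "mita", "tade", "tortor"
Leaf count: 7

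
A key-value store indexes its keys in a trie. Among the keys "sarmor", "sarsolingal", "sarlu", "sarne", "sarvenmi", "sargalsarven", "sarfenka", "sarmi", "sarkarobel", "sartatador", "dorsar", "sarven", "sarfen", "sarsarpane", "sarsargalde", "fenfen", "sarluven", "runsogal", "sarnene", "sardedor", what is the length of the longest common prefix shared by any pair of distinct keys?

6

Look for the deepest trie node that still has at least two words in its subtree.
e.g. "sarfen" and "sarfenka" share the prefix "sarfen" of length 6; no pair shares a longer one.
Longest shared-prefix length: 6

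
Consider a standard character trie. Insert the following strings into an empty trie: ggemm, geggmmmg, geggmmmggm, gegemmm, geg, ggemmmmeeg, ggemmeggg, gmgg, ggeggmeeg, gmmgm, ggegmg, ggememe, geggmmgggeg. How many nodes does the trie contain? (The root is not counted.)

49

Insert word by word; a character creates a node only if that edge doesn't already exist:
  "ggemm" → 5 new (g, g, e, m, m)
  "geggmmmg" → prefix "g" already present; 7 new (e, g, g, m, m, m, g)
  "geggmmmggm" → prefix "geggmmmg" already present; 2 new (g, m)
  "gegemmm" → prefix "geg" already present; 4 new (e, m, m, m)
  "geg" → prefix "geg" already present; 0 new (none)
  "ggemmmmeeg" → prefix "ggemm" already present; 5 new (m, m, e, e, g)
  "ggemmeggg" → prefix "ggemm" already present; 4 new (e, g, g, g)
  "gmgg" → prefix "g" already present; 3 new (m, g, g)
  "ggeggmeeg" → prefix "gge" already present; 6 new (g, g, m, e, e, g)
  "gmmgm" → prefix "gm" already present; 3 new (m, g, m)
  "ggegmg" → prefix "ggeg" already present; 2 new (m, g)
  "ggememe" → prefix "ggem" already present; 3 new (e, m, e)
  "geggmmgggeg" → prefix "geggmm" already present; 5 new (g, g, g, e, g)
Total nodes = 5 + 7 + 2 + 4 + 0 + 5 + 4 + 3 + 6 + 3 + 2 + 3 + 5 = 49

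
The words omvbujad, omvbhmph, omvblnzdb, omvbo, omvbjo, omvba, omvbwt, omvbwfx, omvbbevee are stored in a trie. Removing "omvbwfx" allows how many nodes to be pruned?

A node on "omvbwfx"'s path can go only if nothing else ends at it or branches off below it.
The suffix "fx" (2 nodes) is used only by "omvbwfx"; the node for "omvbw" still has the child "t", so pruning stops there.
Nodes removed: 2

2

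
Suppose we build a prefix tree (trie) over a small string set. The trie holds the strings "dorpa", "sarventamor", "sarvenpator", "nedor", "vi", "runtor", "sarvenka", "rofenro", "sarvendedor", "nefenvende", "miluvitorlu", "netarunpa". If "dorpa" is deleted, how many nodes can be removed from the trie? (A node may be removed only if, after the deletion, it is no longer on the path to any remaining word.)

5

A node on "dorpa"'s path can go only if nothing else ends at it or branches off below it.
No other word shares any prefix with "dorpa", so all 5 of its nodes go.
Nodes removed: 5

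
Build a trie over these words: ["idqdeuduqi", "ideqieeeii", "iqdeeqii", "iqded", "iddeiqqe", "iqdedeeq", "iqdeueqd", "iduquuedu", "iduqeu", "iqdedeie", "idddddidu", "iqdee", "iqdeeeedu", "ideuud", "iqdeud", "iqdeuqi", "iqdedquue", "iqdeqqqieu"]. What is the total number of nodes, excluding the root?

76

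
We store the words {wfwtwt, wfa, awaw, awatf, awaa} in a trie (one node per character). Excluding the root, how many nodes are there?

14

Trace insertions, counting only characters that open a new branch:
  "wfwtwt" → 6 new (w, f, w, t, w, t)
  "wfa" → prefix "wf" already present; 1 new (a)
  "awaw" → 4 new (a, w, a, w)
  "awatf" → prefix "awa" already present; 2 new (t, f)
  "awaa" → prefix "awa" already present; 1 new (a)
Total nodes = 6 + 1 + 4 + 2 + 1 = 14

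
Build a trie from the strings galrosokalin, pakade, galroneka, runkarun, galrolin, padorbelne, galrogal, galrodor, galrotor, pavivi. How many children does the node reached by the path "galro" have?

6

Follow the path "galro" to its node, then look at its outgoing edges.
Distinct next characters after "galro": d, g, l, n, s, t.
That node has 6 child edges.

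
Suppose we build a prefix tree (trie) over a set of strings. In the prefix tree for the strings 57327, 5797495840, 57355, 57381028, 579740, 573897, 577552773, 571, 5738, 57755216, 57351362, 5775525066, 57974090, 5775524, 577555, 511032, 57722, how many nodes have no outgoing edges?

15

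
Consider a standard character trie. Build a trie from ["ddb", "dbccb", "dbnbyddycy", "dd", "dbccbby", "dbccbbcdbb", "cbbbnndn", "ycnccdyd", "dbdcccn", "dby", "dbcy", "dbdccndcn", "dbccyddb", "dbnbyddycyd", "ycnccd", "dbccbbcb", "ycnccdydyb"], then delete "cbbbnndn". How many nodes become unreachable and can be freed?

Walk "cbbbnndn" from the leaf back toward the root, removing each node that no remaining word uses.
No other word shares any prefix with "cbbbnndn", so all 8 of its nodes go.
Nodes removed: 8

8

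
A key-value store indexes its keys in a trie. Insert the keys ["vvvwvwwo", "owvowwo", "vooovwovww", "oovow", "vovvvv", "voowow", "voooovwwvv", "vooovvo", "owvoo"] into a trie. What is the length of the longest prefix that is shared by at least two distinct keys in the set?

5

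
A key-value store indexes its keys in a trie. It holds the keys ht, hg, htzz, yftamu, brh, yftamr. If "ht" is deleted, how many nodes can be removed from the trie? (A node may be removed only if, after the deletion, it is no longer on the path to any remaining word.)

After clearing the end-marker at "ht", prune upward until reaching a node still needed by another word.
Every node on "ht" is still needed (e.g. by "htzz"), so nothing is freed.
Nodes removed: 0

0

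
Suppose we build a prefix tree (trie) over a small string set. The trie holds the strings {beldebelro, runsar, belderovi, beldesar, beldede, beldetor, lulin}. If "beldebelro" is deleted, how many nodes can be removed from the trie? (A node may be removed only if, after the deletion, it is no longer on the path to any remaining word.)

Walk "beldebelro" from the leaf back toward the root, removing each node that no remaining word uses.
The suffix "belro" (5 nodes) is used only by "beldebelro"; the node for "belde" still has the child "r", so pruning stops there.
Nodes removed: 5

5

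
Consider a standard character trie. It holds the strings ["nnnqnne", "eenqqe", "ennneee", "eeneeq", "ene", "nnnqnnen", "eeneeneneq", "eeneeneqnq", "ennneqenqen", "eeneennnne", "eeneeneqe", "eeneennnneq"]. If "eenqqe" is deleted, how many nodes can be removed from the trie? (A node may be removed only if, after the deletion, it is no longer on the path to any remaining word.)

3

A node on "eenqqe"'s path can go only if nothing else ends at it or branches off below it.
The suffix "qqe" (3 nodes) is used only by "eenqqe"; the node for "een" still has the child "e", so pruning stops there.
Nodes removed: 3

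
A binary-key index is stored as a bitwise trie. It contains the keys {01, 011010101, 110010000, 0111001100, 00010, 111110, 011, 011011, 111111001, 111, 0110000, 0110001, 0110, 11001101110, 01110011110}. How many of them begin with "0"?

Filter for entries beginning with "0":
Matches: "00010", "01", "011", "0110", "0110000", "0110001", "011010101", "011011", "0111001100", "01110011110"
Count: 10

10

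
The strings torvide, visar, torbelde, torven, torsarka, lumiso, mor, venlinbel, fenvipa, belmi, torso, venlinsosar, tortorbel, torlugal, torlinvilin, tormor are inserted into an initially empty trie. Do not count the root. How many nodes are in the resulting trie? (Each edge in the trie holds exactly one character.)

For each word, the new-node count is its length minus the longest prefix already in the trie:
  "torvide" → 7 new (t, o, r, v, i, d, e)
  "visar" → 5 new (v, i, s, a, r)
  "torbelde" → prefix "tor" already present; 5 new (b, e, l, d, e)
  "torven" → prefix "torv" already present; 2 new (e, n)
  "torsarka" → prefix "tor" already present; 5 new (s, a, r, k, a)
  "lumiso" → 6 new (l, u, m, i, s, o)
  "mor" → 3 new (m, o, r)
  "venlinbel" → prefix "v" already present; 8 new (e, n, l, i, n, b, e, l)
  "fenvipa" → 7 new (f, e, n, v, i, p, a)
  "belmi" → 5 new (b, e, l, m, i)
  "torso" → prefix "tors" already present; 1 new (o)
  "venlinsosar" → prefix "venlin" already present; 5 new (s, o, s, a, r)
  "tortorbel" → prefix "tor" already present; 6 new (t, o, r, b, e, l)
  "torlugal" → prefix "tor" already present; 5 new (l, u, g, a, l)
  "torlinvilin" → prefix "torl" already present; 7 new (i, n, v, i, l, i, n)
  "tormor" → prefix "tor" already present; 3 new (m, o, r)
Total nodes = 7 + 5 + 5 + 2 + 5 + 6 + 3 + 8 + 7 + 5 + 1 + 5 + 6 + 5 + 7 + 3 = 80

80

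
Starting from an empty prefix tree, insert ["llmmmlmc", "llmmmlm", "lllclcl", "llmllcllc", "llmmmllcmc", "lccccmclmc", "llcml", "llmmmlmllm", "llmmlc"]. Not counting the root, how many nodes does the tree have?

Trie structure (* marks end of a word):
(root)
└─ l
   ├─ c
   │  └─ c
   │     └─ c
   │        └─ c
   │           └─ m
   │              └─ c
   │                 └─ l
   │                    └─ m
   │                       └─ c *
   └─ l
      ├─ c
      │  └─ m
      │     └─ l *
      ├─ l
      │  └─ c
      │     └─ l
      │        └─ c
      │           └─ l *
      └─ m
         ├─ l
         │  └─ l
         │     └─ c
         │        └─ l
         │           └─ l
         │              └─ c *
         └─ m
            ├─ l
            │  └─ c *
            └─ m
               └─ l
                  ├─ l
                  │  └─ c
                  │     └─ m
                  │        └─ c *
                  └─ m *
                     ├─ c *
                     └─ l
                        └─ l
                           └─ m *
Counting every labelled node above: 40.

40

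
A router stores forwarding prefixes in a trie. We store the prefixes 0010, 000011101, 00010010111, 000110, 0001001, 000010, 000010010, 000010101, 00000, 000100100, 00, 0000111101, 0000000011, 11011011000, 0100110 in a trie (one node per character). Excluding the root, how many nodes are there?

Insert word by word; a character creates a node only if that edge doesn't already exist:
  "0010" → 4 new (0, 0, 1, 0)
  "000011101" → prefix "00" already present; 7 new (0, 0, 1, 1, 1, 0, 1)
  "00010010111" → prefix "000" already present; 8 new (1, 0, 0, 1, 0, 1, 1, 1)
  "000110" → prefix "0001" already present; 2 new (1, 0)
  "0001001" → prefix "0001001" already present; 0 new (none)
  "000010" → prefix "00001" already present; 1 new (0)
  "000010010" → prefix "000010" already present; 3 new (0, 1, 0)
  "000010101" → prefix "000010" already present; 3 new (1, 0, 1)
  "00000" → prefix "0000" already present; 1 new (0)
  "000100100" → prefix "00010010" already present; 1 new (0)
  "00" → prefix "00" already present; 0 new (none)
  "0000111101" → prefix "0000111" already present; 3 new (1, 0, 1)
  "0000000011" → prefix "00000" already present; 5 new (0, 0, 0, 1, 1)
  "11011011000" → 11 new (1, 1, 0, 1, 1, 0, 1, 1, 0, 0, 0)
  "0100110" → prefix "0" already present; 6 new (1, 0, 0, 1, 1, 0)
Total nodes = 4 + 7 + 8 + 2 + 0 + 1 + 3 + 3 + 1 + 1 + 0 + 3 + 5 + 11 + 6 = 55

55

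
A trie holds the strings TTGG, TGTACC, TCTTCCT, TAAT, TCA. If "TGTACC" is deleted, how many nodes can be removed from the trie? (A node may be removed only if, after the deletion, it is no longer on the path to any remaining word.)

5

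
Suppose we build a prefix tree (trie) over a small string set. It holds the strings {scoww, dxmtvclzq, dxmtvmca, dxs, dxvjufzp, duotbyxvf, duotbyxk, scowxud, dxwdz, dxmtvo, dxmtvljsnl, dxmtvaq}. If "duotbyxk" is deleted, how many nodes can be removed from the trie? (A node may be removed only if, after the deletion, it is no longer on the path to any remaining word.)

1

After clearing the end-marker at "duotbyxk", prune upward until reaching a node still needed by another word.
The suffix "k" (1 node) is used only by "duotbyxk"; the node for "duotbyx" still has the child "v", so pruning stops there.
Nodes removed: 1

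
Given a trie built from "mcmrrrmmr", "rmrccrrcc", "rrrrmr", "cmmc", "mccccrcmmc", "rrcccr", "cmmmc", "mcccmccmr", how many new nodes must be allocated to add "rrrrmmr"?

"rrrrm" is already a path in the trie; the remaining "mr" must be added.
New nodes needed: |"rrrrmmr"| − 5 = 7 − 5 = 2.

2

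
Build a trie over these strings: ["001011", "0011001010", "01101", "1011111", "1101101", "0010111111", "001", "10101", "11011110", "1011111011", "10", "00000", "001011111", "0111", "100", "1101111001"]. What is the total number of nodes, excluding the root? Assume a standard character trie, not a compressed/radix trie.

49

For each word, the new-node count is its length minus the longest prefix already in the trie:
  "001011" → 6 new (0, 0, 1, 0, 1, 1)
  "0011001010" → prefix "001" already present; 7 new (1, 0, 0, 1, 0, 1, 0)
  "01101" → prefix "0" already present; 4 new (1, 1, 0, 1)
  "1011111" → 7 new (1, 0, 1, 1, 1, 1, 1)
  "1101101" → prefix "1" already present; 6 new (1, 0, 1, 1, 0, 1)
  "0010111111" → prefix "001011" already present; 4 new (1, 1, 1, 1)
  "001" → prefix "001" already present; 0 new (none)
  "10101" → prefix "101" already present; 2 new (0, 1)
  "11011110" → prefix "11011" already present; 3 new (1, 1, 0)
  "1011111011" → prefix "1011111" already present; 3 new (0, 1, 1)
  "10" → prefix "10" already present; 0 new (none)
  "00000" → prefix "00" already present; 3 new (0, 0, 0)
  "001011111" → prefix "001011111" already present; 0 new (none)
  "0111" → prefix "011" already present; 1 new (1)
  "100" → prefix "10" already present; 1 new (0)
  "1101111001" → prefix "11011110" already present; 2 new (0, 1)
Total nodes = 6 + 7 + 4 + 7 + 6 + 4 + 0 + 2 + 3 + 3 + 0 + 3 + 0 + 1 + 1 + 2 = 49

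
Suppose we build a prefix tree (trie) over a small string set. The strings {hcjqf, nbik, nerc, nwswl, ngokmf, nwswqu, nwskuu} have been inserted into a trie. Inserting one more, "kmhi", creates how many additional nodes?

Nothing in the trie begins with "k"; the whole of "kmhi" is new.
4 − 0 = 4 new nodes.

4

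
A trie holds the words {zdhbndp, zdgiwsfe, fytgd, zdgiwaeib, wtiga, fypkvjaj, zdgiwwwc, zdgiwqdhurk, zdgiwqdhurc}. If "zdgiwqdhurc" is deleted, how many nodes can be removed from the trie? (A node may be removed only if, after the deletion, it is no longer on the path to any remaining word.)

1

A node on "zdgiwqdhurc"'s path can go only if nothing else ends at it or branches off below it.
The suffix "c" (1 node) is used only by "zdgiwqdhurc"; the node for "zdgiwqdhur" still has the child "k", so pruning stops there.
Nodes removed: 1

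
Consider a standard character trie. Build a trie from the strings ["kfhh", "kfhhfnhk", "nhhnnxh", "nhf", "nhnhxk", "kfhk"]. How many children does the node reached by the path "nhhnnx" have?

The children of the "nhhnnx" node are the distinct next characters among strings starting with "nhhnnx".
Characters that immediately follow "nhhnnx" among the stored strings: {h}.
That node has 1 child edge.

1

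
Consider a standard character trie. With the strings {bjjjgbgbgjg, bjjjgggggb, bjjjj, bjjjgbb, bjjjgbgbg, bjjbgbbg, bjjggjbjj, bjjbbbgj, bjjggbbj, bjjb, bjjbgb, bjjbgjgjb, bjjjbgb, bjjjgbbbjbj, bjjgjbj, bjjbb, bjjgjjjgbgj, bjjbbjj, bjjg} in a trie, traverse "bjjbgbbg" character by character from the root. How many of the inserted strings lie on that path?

3

Traverse "bjjbgbbg" character by character; count nodes along the way that are marked as word ends.
Prefixes of the query that are stored words: "bjjb", "bjjbgb", "bjjbgbbg"
Count: 3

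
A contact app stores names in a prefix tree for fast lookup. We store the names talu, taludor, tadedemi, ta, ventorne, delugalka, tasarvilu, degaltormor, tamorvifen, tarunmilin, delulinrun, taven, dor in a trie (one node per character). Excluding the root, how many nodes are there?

For each word, the new-node count is its length minus the longest prefix already in the trie:
  "talu" → 4 new (t, a, l, u)
  "taludor" → prefix "talu" already present; 3 new (d, o, r)
  "tadedemi" → prefix "ta" already present; 6 new (d, e, d, e, m, i)
  "ta" → prefix "ta" already present; 0 new (none)
  "ventorne" → 8 new (v, e, n, t, o, r, n, e)
  "delugalka" → 9 new (d, e, l, u, g, a, l, k, a)
  "tasarvilu" → prefix "ta" already present; 7 new (s, a, r, v, i, l, u)
  "degaltormor" → prefix "de" already present; 9 new (g, a, l, t, o, r, m, o, r)
  "tamorvifen" → prefix "ta" already present; 8 new (m, o, r, v, i, f, e, n)
  "tarunmilin" → prefix "ta" already present; 8 new (r, u, n, m, i, l, i, n)
  "delulinrun" → prefix "delu" already present; 6 new (l, i, n, r, u, n)
  "taven" → prefix "ta" already present; 3 new (v, e, n)
  "dor" → prefix "d" already present; 2 new (o, r)
Total nodes = 4 + 3 + 6 + 0 + 8 + 9 + 7 + 9 + 8 + 8 + 6 + 3 + 2 = 73

73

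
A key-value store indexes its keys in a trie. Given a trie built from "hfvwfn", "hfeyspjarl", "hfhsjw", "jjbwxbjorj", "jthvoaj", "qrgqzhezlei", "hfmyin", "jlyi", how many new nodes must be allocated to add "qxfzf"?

Walking "qxfzf" from the root, the first 1 characters ("q") follow existing edges; "x" is the first miss.
New nodes needed: |"qxfzf"| − 1 = 5 − 1 = 4.

4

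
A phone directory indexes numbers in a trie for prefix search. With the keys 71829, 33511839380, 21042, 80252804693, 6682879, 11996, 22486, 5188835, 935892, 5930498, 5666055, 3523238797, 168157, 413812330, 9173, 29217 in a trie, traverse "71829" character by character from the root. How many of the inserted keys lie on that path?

1

Traverse "71829" character by character; count nodes along the way that are marked as word ends.
Prefixes of the query that are stored words: "71829"
Count: 1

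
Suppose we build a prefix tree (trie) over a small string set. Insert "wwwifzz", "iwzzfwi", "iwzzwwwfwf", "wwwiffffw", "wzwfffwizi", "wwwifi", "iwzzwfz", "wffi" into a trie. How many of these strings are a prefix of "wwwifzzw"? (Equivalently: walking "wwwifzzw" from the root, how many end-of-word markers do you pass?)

1

Check each prefix of "wwwifzzw" against the stored set — each match is an end-marker on the path.
Prefixes of the query that are stored words: "wwwifzz"
Count: 1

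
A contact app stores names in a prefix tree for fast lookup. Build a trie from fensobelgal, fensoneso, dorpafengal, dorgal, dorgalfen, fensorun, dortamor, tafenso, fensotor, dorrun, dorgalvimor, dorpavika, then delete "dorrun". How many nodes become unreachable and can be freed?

A node on "dorrun"'s path can go only if nothing else ends at it or branches off below it.
The suffix "run" (3 nodes) is used only by "dorrun"; the node for "dor" still has the child "p", so pruning stops there.
Nodes removed: 3

3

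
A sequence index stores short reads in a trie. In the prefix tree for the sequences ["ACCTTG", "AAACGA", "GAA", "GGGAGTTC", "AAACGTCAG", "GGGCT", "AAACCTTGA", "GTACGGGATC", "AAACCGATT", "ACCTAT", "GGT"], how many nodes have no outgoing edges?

Leaves are exactly the stored words that no other stored word extends.
Those words: "AAACCGATT", "AAACCTTGA", "AAACGA", "AAACGTCAG", "ACCTAT", "ACCTTG", "GAA", "GGGAGTTC", "GGGCT", "GGT", "GTACGGGATC"
Leaf count: 11

11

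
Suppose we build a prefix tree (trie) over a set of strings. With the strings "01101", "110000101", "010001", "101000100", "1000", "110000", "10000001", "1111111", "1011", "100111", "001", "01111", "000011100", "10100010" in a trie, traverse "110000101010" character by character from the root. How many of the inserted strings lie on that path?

2

Walk "110000101010" from the root; an end-of-word marker is hit whenever a stored word is a prefix of "110000101010".
Prefixes of the query that are stored words: "110000", "110000101"
Count: 2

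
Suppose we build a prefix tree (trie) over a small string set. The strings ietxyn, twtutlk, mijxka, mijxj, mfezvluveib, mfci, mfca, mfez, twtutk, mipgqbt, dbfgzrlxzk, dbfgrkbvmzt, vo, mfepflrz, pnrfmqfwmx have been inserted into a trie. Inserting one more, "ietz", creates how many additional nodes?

The longest prefix of "ietz" already in the trie is "iet" (length 3).
Each of the 1 remaining characters creates one node.

1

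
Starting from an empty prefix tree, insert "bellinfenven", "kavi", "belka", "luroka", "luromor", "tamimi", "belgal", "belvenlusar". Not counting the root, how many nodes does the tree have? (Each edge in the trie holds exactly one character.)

44

Insert word by word; a character creates a node only if that edge doesn't already exist:
  "bellinfenven" → 12 new (b, e, l, l, i, n, f, e, n, v, e, n)
  "kavi" → 4 new (k, a, v, i)
  "belka" → prefix "bel" already present; 2 new (k, a)
  "luroka" → 6 new (l, u, r, o, k, a)
  "luromor" → prefix "luro" already present; 3 new (m, o, r)
  "tamimi" → 6 new (t, a, m, i, m, i)
  "belgal" → prefix "bel" already present; 3 new (g, a, l)
  "belvenlusar" → prefix "bel" already present; 8 new (v, e, n, l, u, s, a, r)
Total nodes = 12 + 4 + 2 + 6 + 3 + 6 + 3 + 8 = 44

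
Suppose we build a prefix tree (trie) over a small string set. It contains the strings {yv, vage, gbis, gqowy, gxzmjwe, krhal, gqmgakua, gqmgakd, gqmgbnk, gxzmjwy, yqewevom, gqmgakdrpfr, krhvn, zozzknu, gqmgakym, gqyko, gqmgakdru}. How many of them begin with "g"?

Filter for entries beginning with "g":
Matches: "gbis", "gqmgakd", "gqmgakdrpfr", "gqmgakdru", "gqmgakua", "gqmgakym", "gqmgbnk", "gqowy", "gqyko", "gxzmjwe", "gxzmjwy"
Count: 11

11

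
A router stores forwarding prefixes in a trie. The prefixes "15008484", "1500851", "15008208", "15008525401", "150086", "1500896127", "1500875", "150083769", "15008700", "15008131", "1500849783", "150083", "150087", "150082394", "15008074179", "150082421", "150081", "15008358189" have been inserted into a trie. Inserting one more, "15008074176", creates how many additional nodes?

1

The longest prefix of "15008074176" already in the trie is "1500807417" (length 10).
So 11 − 10 = 1 new nodes.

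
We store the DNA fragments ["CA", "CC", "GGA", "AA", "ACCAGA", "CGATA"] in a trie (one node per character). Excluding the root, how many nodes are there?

For each word, the new-node count is its length minus the longest prefix already in the trie:
  "CA" → 2 new (C, A)
  "CC" → prefix "C" already present; 1 new (C)
  "GGA" → 3 new (G, G, A)
  "AA" → 2 new (A, A)
  "ACCAGA" → prefix "A" already present; 5 new (C, C, A, G, A)
  "CGATA" → prefix "C" already present; 4 new (G, A, T, A)
Total nodes = 2 + 1 + 3 + 2 + 5 + 4 = 17

17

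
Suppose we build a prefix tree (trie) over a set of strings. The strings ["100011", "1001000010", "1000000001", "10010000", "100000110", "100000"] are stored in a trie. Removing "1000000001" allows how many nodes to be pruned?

4

Walk "1000000001" from the leaf back toward the root, removing each node that no remaining word uses.
The suffix "0001" (4 nodes) is used only by "1000000001"; the node for "100000" still has the child "1", so pruning stops there.
Nodes removed: 4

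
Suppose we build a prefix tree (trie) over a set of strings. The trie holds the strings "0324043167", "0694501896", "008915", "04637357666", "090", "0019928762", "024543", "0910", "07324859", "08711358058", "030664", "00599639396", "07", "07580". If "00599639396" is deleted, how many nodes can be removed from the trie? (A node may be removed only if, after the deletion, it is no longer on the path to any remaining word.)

After clearing the end-marker at "00599639396", prune upward until reaching a node still needed by another word.
The suffix "599639396" (9 nodes) is used only by "00599639396"; the node for "00" still has the child "8", so pruning stops there.
Nodes removed: 9

9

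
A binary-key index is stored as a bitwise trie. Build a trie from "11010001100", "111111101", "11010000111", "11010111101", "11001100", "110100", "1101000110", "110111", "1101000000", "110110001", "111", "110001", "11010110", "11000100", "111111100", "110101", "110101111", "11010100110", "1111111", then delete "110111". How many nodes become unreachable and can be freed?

1

Walk "110111" from the leaf back toward the root, removing each node that no remaining word uses.
The suffix "1" (1 node) is used only by "110111"; the node for "11011" still has the child "0", so pruning stops there.
Nodes removed: 1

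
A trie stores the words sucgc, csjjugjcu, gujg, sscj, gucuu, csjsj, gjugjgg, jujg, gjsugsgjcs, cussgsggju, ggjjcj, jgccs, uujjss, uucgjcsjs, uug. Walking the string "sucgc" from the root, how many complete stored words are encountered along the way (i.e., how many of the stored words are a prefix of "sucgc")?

1

Walk "sucgc" from the root; an end-of-word marker is hit whenever a stored word is a prefix of "sucgc".
Prefixes of the query that are stored words: "sucgc"
Count: 1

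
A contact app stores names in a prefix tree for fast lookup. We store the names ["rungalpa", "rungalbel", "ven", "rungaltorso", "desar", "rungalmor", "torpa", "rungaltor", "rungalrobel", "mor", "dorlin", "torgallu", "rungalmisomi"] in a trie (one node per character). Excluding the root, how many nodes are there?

55

Trace insertions, counting only characters that open a new branch:
  "rungalpa" → 8 new (r, u, n, g, a, l, p, a)
  "rungalbel" → prefix "rungal" already present; 3 new (b, e, l)
  "ven" → 3 new (v, e, n)
  "rungaltorso" → prefix "rungal" already present; 5 new (t, o, r, s, o)
  "desar" → 5 new (d, e, s, a, r)
  "rungalmor" → prefix "rungal" already present; 3 new (m, o, r)
  "torpa" → 5 new (t, o, r, p, a)
  "rungaltor" → prefix "rungaltor" already present; 0 new (none)
  "rungalrobel" → prefix "rungal" already present; 5 new (r, o, b, e, l)
  "mor" → 3 new (m, o, r)
  "dorlin" → prefix "d" already present; 5 new (o, r, l, i, n)
  "torgallu" → prefix "tor" already present; 5 new (g, a, l, l, u)
  "rungalmisomi" → prefix "rungalm" already present; 5 new (i, s, o, m, i)
Total nodes = 8 + 3 + 3 + 5 + 5 + 3 + 5 + 0 + 5 + 3 + 5 + 5 + 5 = 55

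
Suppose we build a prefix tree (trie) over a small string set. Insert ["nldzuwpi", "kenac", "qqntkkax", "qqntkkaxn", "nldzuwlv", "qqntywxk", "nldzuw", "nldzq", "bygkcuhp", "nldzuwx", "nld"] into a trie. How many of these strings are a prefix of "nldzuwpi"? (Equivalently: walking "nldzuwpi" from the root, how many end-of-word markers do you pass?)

3

Walk "nldzuwpi" from the root; an end-of-word marker is hit whenever a stored word is a prefix of "nldzuwpi".
Prefixes of the query that are stored words: "nld", "nldzuw", "nldzuwpi"
Count: 3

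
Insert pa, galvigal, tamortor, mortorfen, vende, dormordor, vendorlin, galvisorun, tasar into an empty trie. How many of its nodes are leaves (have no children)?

A leaf is a node with no children — equivalently, the end of a word that is not a proper prefix of any other stored word.
Those words: "dormordor", "galvigal", "galvisorun", "mortorfen", "pa", "tamortor", "tasar", "vende", "vendorlin"
Leaf count: 9

9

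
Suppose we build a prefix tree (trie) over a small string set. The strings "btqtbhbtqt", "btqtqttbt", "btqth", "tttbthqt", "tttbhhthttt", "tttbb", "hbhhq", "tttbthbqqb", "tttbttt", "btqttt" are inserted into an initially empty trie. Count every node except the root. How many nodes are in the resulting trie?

45

Trace insertions, counting only characters that open a new branch:
  "btqtbhbtqt" → 10 new (b, t, q, t, b, h, b, t, q, t)
  "btqtqttbt" → prefix "btqt" already present; 5 new (q, t, t, b, t)
  "btqth" → prefix "btqt" already present; 1 new (h)
  "tttbthqt" → 8 new (t, t, t, b, t, h, q, t)
  "tttbhhthttt" → prefix "tttb" already present; 7 new (h, h, t, h, t, t, t)
  "tttbb" → prefix "tttb" already present; 1 new (b)
  "hbhhq" → 5 new (h, b, h, h, q)
  "tttbthbqqb" → prefix "tttbth" already present; 4 new (b, q, q, b)
  "tttbttt" → prefix "tttbt" already present; 2 new (t, t)
  "btqttt" → prefix "btqt" already present; 2 new (t, t)
Total nodes = 10 + 5 + 1 + 8 + 7 + 1 + 5 + 4 + 2 + 2 = 45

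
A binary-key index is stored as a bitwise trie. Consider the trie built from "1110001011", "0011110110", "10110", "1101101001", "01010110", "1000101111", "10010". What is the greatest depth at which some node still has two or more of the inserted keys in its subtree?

The deepest shared node is where two words last agree before diverging.
"1000101111" and "10010" agree on "100" (3 characters) before diverging; nothing deeper is shared.
Longest shared-prefix length: 3

3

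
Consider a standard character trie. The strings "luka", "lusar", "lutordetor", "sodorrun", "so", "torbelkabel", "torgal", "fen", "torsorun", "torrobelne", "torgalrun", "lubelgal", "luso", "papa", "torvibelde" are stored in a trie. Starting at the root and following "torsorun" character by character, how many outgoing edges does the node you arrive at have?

0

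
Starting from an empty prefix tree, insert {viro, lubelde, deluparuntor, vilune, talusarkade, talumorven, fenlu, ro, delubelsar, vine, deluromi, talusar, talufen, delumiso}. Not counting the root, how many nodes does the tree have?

70

Insert word by word; a character creates a node only if that edge doesn't already exist:
  "viro" → 4 new (v, i, r, o)
  "lubelde" → 7 new (l, u, b, e, l, d, e)
  "deluparuntor" → 12 new (d, e, l, u, p, a, r, u, n, t, o, r)
  "vilune" → prefix "vi" already present; 4 new (l, u, n, e)
  "talusarkade" → 11 new (t, a, l, u, s, a, r, k, a, d, e)
  "talumorven" → prefix "talu" already present; 6 new (m, o, r, v, e, n)
  "fenlu" → 5 new (f, e, n, l, u)
  "ro" → 2 new (r, o)
  "delubelsar" → prefix "delu" already present; 6 new (b, e, l, s, a, r)
  "vine" → prefix "vi" already present; 2 new (n, e)
  "deluromi" → prefix "delu" already present; 4 new (r, o, m, i)
  "talusar" → prefix "talusar" already present; 0 new (none)
  "talufen" → prefix "talu" already present; 3 new (f, e, n)
  "delumiso" → prefix "delu" already present; 4 new (m, i, s, o)
Total nodes = 4 + 7 + 12 + 4 + 11 + 6 + 5 + 2 + 6 + 2 + 4 + 0 + 3 + 4 = 70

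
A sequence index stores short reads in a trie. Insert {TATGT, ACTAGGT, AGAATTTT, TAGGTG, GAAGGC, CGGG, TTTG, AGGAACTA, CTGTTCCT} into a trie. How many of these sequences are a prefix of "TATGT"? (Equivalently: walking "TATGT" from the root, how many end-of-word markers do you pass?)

Walk "TATGT" from the root; an end-of-word marker is hit whenever a stored word is a prefix of "TATGT".
Prefixes of the query that are stored words: "TATGT"
Count: 1

1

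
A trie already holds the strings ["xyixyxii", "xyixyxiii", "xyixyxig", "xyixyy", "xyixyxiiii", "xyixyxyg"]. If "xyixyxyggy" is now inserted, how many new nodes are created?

The longest prefix of "xyixyxyggy" already in the trie is "xyixyxyg" (length 8).
New nodes needed: |"xyixyxyggy"| − 8 = 10 − 8 = 2.

2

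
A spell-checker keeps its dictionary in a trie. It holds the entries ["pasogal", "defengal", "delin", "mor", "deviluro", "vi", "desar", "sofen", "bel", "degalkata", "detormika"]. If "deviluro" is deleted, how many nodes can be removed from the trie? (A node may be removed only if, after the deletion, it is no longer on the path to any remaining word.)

6

Walk "deviluro" from the leaf back toward the root, removing each node that no remaining word uses.
The suffix "viluro" (6 nodes) is used only by "deviluro"; the node for "de" still has the child "f", so pruning stops there.
Nodes removed: 6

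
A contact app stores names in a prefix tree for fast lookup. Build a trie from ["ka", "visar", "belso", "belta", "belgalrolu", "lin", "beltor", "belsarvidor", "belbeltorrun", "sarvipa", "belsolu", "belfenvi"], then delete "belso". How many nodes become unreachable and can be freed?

Walk "belso" from the leaf back toward the root, removing each node that no remaining word uses.
Every node on "belso" is still needed (e.g. by "belsolu"), so nothing is freed.
Nodes removed: 0

0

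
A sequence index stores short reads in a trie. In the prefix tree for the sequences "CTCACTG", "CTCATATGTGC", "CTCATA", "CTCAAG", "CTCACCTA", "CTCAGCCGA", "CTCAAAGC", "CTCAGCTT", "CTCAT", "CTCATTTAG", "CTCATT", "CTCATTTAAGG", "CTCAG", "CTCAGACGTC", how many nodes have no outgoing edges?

10

Leaves are exactly the stored words that no other stored word extends.
Those words: "CTCAAAGC", "CTCAAG", "CTCACCTA", "CTCACTG", "CTCAGACGTC", "CTCAGCCGA", "CTCAGCTT", "CTCATATGTGC", "CTCATTTAAGG", "CTCATTTAG"
Leaf count: 10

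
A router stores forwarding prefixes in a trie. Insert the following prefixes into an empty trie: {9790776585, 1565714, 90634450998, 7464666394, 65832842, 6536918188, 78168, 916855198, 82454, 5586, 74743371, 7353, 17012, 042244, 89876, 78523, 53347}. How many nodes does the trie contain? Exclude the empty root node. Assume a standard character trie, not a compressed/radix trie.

Trace insertions, counting only characters that open a new branch:
  "9790776585" → 10 new (9, 7, 9, 0, 7, 7, 6, 5, 8, 5)
  "1565714" → 7 new (1, 5, 6, 5, 7, 1, 4)
  "90634450998" → prefix "9" already present; 10 new (0, 6, 3, 4, 4, 5, 0, 9, 9, 8)
  "7464666394" → 10 new (7, 4, 6, 4, 6, 6, 6, 3, 9, 4)
  "65832842" → 8 new (6, 5, 8, 3, 2, 8, 4, 2)
  "6536918188" → prefix "65" already present; 8 new (3, 6, 9, 1, 8, 1, 8, 8)
  "78168" → prefix "7" already present; 4 new (8, 1, 6, 8)
  "916855198" → prefix "9" already present; 8 new (1, 6, 8, 5, 5, 1, 9, 8)
  "82454" → 5 new (8, 2, 4, 5, 4)
  "5586" → 4 new (5, 5, 8, 6)
  "74743371" → prefix "74" already present; 6 new (7, 4, 3, 3, 7, 1)
  "7353" → prefix "7" already present; 3 new (3, 5, 3)
  "17012" → prefix "1" already present; 4 new (7, 0, 1, 2)
  "042244" → 6 new (0, 4, 2, 2, 4, 4)
  "89876" → prefix "8" already present; 4 new (9, 8, 7, 6)
  "78523" → prefix "78" already present; 3 new (5, 2, 3)
  "53347" → prefix "5" already present; 4 new (3, 3, 4, 7)
Total nodes = 10 + 7 + 10 + 10 + 8 + 8 + 4 + 8 + 5 + 4 + 6 + 3 + 4 + 6 + 4 + 3 + 4 = 104

104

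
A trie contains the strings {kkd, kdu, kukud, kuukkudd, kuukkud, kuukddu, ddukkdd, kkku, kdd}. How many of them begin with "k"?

Walk to "k"; the words in its subtree are exactly those with that prefix.
Words under "k": kdd, kdu, kkd, kkku, kukud, kuukddu, kuukkud, kuukkudd
Count: 8

8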